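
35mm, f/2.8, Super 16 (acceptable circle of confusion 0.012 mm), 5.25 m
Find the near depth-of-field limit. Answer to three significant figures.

4.59 m

Hyperfocal distance H = f²/(N·c) + f = 35²/(2.8 × 0.012) + 35 = 1225/0.0336 + 35 ≈ 36493.3 mm ≈ 36.49 m.
Near limit Dn = s·(H − f)/(H + s − 2f) = 5250 × (36493.3 − 35) / (36493.3 + 5250 − 2 × 35) = 5250 × 36458.3 / 41673.3 ≈ 4593.0 mm ≈ 4.59 m.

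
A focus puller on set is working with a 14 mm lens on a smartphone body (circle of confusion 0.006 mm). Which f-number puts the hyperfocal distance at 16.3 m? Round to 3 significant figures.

Rearrange H = f²/(N·c) + f for N: N = f² / ((H − f)·c).
N = 14² / ((16300 − 14) × 0.006) = 196 / 97.72 ≈ 2.01.

f/2.01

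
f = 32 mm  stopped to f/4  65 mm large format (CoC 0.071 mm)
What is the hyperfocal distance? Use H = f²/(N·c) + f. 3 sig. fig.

Hyperfocal distance H = f²/(N·c) + f = 32²/(4 × 0.071) + 32 = 1024/0.284 + 32 ≈ 3637.6 mm ≈ 3.64 m.

3.64 m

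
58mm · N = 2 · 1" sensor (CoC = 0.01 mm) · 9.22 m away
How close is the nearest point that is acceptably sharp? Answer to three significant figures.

8.74 m

Hyperfocal distance H = f²/(N·c) + f = 58²/(2 × 0.01) + 58 = 3364/0.02 + 58 ≈ 168258.0 mm ≈ 168.3 m.
Near limit Dn = s·(H − f)/(H + s − 2f) = 9220 × (168258.0 − 58) / (168258.0 + 9220 − 2 × 58) = 9220 × 168200.0 / 177362.0 ≈ 8743.7 mm ≈ 8.74 m.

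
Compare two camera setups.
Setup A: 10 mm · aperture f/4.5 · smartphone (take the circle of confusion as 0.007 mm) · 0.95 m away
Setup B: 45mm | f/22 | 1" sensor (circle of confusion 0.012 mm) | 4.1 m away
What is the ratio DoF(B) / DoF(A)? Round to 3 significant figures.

9.76

Setup A: H = 10²/(4.5×0.007) + 10 ≈ 3184.6 mm; DoF = Df − Dn = 1349.62 − 732.97 ≈ 616.65 mm.
Setup B: H = 45²/(22×0.012) + 45 ≈ 7715.5 mm; DoF = Df − Dn = 8698.5 − 2682.1 ≈ 6016.4 mm.
Ratio = 6016.4 / 616.65 ≈ 9.76.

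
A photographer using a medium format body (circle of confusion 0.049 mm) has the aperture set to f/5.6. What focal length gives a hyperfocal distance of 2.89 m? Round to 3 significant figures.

28.0 mm

From H = f²/(N·c) + f, with f ≪ H: f ≈ √(H·N·c) = √(2890 × 5.6 × 0.049) = √793.02 ≈ 28.16 mm.
Exact: f² + N·c·f − N·c·H = 0 ⇒ f = (−N·c + √((N·c)² + 4·N·c·H))/2 = (−0.2744 + √3172.1)/2 ≈ 28.024 mm ≈ 28.0 mm.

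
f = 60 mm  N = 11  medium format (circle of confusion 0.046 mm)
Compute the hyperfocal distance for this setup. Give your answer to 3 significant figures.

7.17 m

Hyperfocal distance H = f²/(N·c) + f = 60²/(11 × 0.046) + 60 = 3600/0.506 + 60 ≈ 7174.6 mm ≈ 7.17 m.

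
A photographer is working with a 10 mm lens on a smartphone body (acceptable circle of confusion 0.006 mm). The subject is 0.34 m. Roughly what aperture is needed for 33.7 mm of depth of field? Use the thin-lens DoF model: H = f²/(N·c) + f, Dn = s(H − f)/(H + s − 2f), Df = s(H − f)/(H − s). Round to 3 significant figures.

f/2.50

Write h = H − f = f²/(N·c). The thin-lens limits are Dn = s·h/(h + (s−f)) and Df = s·h/(h − (s−f)), so DoF = Df − Dn = 2·s·(s−f)·h / (h² − (s−f)²).
That is a quadratic in h: DoF·h² − 2·s·(s−f)·h − DoF·(s−f)² = 0 ⇒ h = (s−f)·(s + √(s² + DoF²)) / DoF = 330 × (340 + √(340² + 33.7²)) / 33.7 = 330 × (340 + 341.666) / 33.7 ≈ 6675.1 mm.
Then N = f²/(c·h) = 10² / (0.006 × 6675.1) = 100 / 40.050 ≈ 2.50.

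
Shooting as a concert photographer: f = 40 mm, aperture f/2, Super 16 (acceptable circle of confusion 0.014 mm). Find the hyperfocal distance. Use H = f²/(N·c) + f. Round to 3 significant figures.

57.2 m

Hyperfocal distance H = f²/(N·c) + f = 40²/(2 × 0.014) + 40 = 1600/0.028 + 40 ≈ 57182.9 mm ≈ 57.2 m.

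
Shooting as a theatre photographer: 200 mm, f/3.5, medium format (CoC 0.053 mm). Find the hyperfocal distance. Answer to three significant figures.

216 m

Hyperfocal distance H = f²/(N·c) + f = 200²/(3.5 × 0.053) + 200 = 40000/0.1855 + 200 ≈ 215833.4 mm ≈ 216 m.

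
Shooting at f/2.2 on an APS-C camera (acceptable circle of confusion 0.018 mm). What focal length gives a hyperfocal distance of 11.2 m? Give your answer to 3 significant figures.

From H = f²/(N·c) + f, with f ≪ H: f ≈ √(H·N·c) = √(11200 × 2.2 × 0.018) = √443.52 ≈ 21.06 mm.
Exact: f² + N·c·f − N·c·H = 0 ⇒ f = (−N·c + √((N·c)² + 4·N·c·H))/2 = (−0.0396 + √1774.1)/2 ≈ 21.040 mm ≈ 21.0 mm.

21.0 mm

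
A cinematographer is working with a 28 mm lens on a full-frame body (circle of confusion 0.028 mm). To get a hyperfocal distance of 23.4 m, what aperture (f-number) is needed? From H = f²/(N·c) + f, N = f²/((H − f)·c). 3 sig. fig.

f/1.20

Rearrange H = f²/(N·c) + f for N: N = f² / ((H − f)·c).
N = 28² / ((23400 − 28) × 0.028) = 784 / 654.4 ≈ 1.20.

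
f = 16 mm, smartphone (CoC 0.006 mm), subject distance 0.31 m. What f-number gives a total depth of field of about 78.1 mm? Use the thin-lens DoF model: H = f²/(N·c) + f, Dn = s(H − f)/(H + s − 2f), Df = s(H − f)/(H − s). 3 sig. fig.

Write h = H − f = f²/(N·c). The thin-lens limits are Dn = s·h/(h + (s−f)) and Df = s·h/(h − (s−f)), so DoF = Df − Dn = 2·s·(s−f)·h / (h² − (s−f)²).
That is a quadratic in h: DoF·h² − 2·s·(s−f)·h − DoF·(s−f)² = 0 ⇒ h = (s−f)·(s + √(s² + DoF²)) / DoF = 294 × (310 + √(310² + 78.1²)) / 78.1 = 294 × (310 + 319.687) / 78.1 ≈ 2370.4 mm.
Then N = f²/(c·h) = 16² / (0.006 × 2370.4) = 256 / 14.222 ≈ 18.

f/18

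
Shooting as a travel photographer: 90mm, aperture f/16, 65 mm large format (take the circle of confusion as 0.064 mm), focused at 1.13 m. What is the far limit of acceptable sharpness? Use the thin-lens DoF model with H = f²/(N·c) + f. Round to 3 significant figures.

1.30 m

Hyperfocal distance H = f²/(N·c) + f = 90²/(16 × 0.064) + 90 = 8100/1.024 + 90 ≈ 8000.2 mm ≈ 8.000 m.
Far limit Df = s·(H − f)/(H − s) = 1130 × (8000.2 − 90) / (8000.2 − 1130) = 1130 × 7910.2 / 6870.2 ≈ 1301.1 mm ≈ 1.30 m.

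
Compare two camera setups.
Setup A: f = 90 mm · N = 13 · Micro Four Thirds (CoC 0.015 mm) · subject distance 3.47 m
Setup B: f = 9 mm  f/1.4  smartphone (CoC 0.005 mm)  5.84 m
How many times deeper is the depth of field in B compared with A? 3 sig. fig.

Setup A: H = 90²/(13×0.015) + 90 ≈ 41628.5 mm; DoF = Df − Dn = 3777.37 − 3208.89 ≈ 568.48 mm.
Setup B: H = 9²/(1.4×0.005) + 9 ≈ 11580.4 mm; DoF = Df − Dn = 11772.1 − 3883.2 ≈ 7888.9 mm.
Ratio = 7888.9 / 568.48 ≈ 13.9.

13.9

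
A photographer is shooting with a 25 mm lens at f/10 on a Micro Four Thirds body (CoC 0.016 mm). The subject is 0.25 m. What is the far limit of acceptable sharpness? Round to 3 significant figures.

Hyperfocal distance H = f²/(N·c) + f = 25²/(10 × 0.016) + 25 = 625/0.16 + 25 ≈ 3931.2 mm ≈ 3.931 m.
Far limit Df = s·(H − f)/(H − s) = 250 × (3931.2 − 25) / (3931.2 − 250) = 250 × 3906.2 / 3681.2 ≈ 265.28 mm.

265 mm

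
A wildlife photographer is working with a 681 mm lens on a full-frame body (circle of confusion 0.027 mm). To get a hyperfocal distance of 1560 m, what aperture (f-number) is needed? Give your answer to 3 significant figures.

f/11

Rearrange H = f²/(N·c) + f for N: N = f² / ((H − f)·c).
N = 681² / ((1560000 − 681) × 0.027) = 463761 / 42102 ≈ 11.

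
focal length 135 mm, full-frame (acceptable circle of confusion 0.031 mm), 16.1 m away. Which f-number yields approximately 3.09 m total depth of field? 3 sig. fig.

Write h = H − f = f²/(N·c). The thin-lens limits are Dn = s·h/(h + (s−f)) and Df = s·h/(h − (s−f)), so DoF = Df − Dn = 2·s·(s−f)·h / (h² − (s−f)²).
That is a quadratic in h: DoF·h² − 2·s·(s−f)·h − DoF·(s−f)² = 0 ⇒ h = (s−f)·(s + √(s² + DoF²)) / DoF = 15965 × (16100 + √(16100² + 3090²)) / 3090 = 15965 × (16100 + 16393.8) / 3090 ≈ 167885 mm.
Then N = f²/(c·h) = 135² / (0.031 × 167885) = 18225 / 5204.4 ≈ 3.50.

f/3.50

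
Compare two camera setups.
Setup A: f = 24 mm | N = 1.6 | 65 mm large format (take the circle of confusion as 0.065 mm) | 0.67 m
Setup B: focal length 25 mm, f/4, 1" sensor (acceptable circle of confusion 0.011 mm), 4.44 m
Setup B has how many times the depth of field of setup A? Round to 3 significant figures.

19.3

Setup A: H = 24²/(1.6×0.065) + 24 ≈ 5562.5 mm; DoF = Df − Dn = 758.47 − 600.01 ≈ 158.46 mm.
Setup B: H = 25²/(4×0.011) + 25 ≈ 14229.5 mm; DoF = Df − Dn = 6442.4 − 3387.2 ≈ 3055.2 mm.
Ratio = 3055.2 / 158.46 ≈ 19.3.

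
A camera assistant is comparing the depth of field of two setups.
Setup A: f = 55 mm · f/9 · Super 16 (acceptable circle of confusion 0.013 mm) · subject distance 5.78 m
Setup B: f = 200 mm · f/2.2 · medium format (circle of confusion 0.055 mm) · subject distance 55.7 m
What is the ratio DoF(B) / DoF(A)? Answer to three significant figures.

7.15

Setup A: H = 55²/(9×0.013) + 55 ≈ 25909.7 mm; DoF = Df − Dn = 7423.9 − 4732.2 ≈ 2691.7 mm.
Setup B: H = 200²/(2.2×0.055) + 200 ≈ 330778.5 mm; DoF = Df − Dn = 66938 − 47693 ≈ 19245 mm.
Ratio = 19245 / 2691.7 ≈ 7.15.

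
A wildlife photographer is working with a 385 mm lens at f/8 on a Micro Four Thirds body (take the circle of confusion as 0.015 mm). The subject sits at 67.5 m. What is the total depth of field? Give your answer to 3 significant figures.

Hyperfocal distance H = f²/(N·c) + f = 385²/(8 × 0.015) + 385 = 148225/0.12 + 385 ≈ 1235593.3 mm ≈ 1236 m.
Near limit Dn = s·(H − f)/(H + s − 2f) = 67500 × (1235593.3 − 385) / (1235593.3 + 67500 − 2 × 385) = 67500 × 1235208.3 / 1302323.3 ≈ 64021.4 mm.
Far limit Df = s·(H − f)/(H − s) = 67500 × (1235593.3 − 385) / (1235593.3 − 67500) = 67500 × 1235208.3 / 1168093.3 ≈ 71378.3 mm.
Depth of field = Df − Dn = 71378.3 − 64021.4 ≈ 7356.9 mm ≈ 7.36 m.

7.36 m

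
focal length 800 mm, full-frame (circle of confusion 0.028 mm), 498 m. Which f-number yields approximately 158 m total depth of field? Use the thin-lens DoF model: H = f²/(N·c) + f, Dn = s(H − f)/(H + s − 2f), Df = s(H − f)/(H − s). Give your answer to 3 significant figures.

f/7.12

Write h = H − f = f²/(N·c). The thin-lens limits are Dn = s·h/(h + (s−f)) and Df = s·h/(h − (s−f)), so DoF = Df − Dn = 2·s·(s−f)·h / (h² − (s−f)²).
That is a quadratic in h: DoF·h² − 2·s·(s−f)·h − DoF·(s−f)² = 0 ⇒ h = (s−f)·(s + √(s² + DoF²)) / DoF = 497200 × (498000 + √(498000² + 158000²)) / 158000 = 497200 × (498000 + 522463) / 158000 ≈ 3211230 mm.
Then N = f²/(c·h) = 800² / (0.028 × 3211230) = 640000 / 89914 ≈ 7.12.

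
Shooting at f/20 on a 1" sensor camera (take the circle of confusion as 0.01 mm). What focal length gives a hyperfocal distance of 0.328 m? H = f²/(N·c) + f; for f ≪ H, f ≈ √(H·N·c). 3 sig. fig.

8.00 mm

From H = f²/(N·c) + f, with f ≪ H: f ≈ √(H·N·c) = √(328 × 20 × 0.01) = √65.600 ≈ 8.099 mm.
Exact: f² + N·c·f − N·c·H = 0 ⇒ f = (−N·c + √((N·c)² + 4·N·c·H))/2 = (−0.2 + √262.44)/2 ≈ 8.0000 mm ≈ 8.00 mm.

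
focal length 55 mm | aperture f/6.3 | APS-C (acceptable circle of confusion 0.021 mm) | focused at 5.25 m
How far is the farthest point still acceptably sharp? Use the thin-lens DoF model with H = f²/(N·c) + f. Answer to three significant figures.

6.79 m

Hyperfocal distance H = f²/(N·c) + f = 55²/(6.3 × 0.021) + 55 = 3025/0.1323 + 55 ≈ 22919.7 mm ≈ 22.92 m.
Far limit Df = s·(H − f)/(H − s) = 5250 × (22919.7 − 55) / (22919.7 − 5250) = 5250 × 22864.7 / 17669.7 ≈ 6793.5 mm ≈ 6.79 m.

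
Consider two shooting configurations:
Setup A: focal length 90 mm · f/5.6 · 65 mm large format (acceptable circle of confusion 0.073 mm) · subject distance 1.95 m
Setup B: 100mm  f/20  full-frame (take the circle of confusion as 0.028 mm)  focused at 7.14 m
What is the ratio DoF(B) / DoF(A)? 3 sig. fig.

Setup A: H = 90²/(5.6×0.073) + 90 ≈ 19904.1 mm; DoF = Df − Dn = 2152.02 − 1782.66 ≈ 369.36 mm.
Setup B: H = 100²/(20×0.028) + 100 ≈ 17957.1 mm; DoF = Df − Dn = 11786.8 − 5121.1 ≈ 6665.7 mm.
Ratio = 6665.7 / 369.36 ≈ 18.0.

18.0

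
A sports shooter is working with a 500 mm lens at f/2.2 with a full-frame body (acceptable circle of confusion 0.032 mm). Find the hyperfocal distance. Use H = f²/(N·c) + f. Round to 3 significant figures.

3550 m

Hyperfocal distance H = f²/(N·c) + f = 500²/(2.2 × 0.032) + 500 = 250000/0.0704 + 500 ≈ 3551636.4 mm ≈ 3550 m.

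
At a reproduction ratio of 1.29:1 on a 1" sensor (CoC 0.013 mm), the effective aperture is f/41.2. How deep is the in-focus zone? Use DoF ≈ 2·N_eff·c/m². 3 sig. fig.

At magnification m, DoF ≈ 2·N_eff·c/m² = 2 × 41.2 × 0.013 / 1.29² = 1.071 / 1.664 ≈ 0.644 mm.

0.644 mm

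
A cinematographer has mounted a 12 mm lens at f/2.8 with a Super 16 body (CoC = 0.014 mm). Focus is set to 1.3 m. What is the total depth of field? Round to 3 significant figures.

1.04 m

Hyperfocal distance H = f²/(N·c) + f = 12²/(2.8 × 0.014) + 12 = 144/0.0392 + 12 ≈ 3685.5 mm ≈ 3.685 m.
Near limit Dn = s·(H − f)/(H + s − 2f) = 1300 × (3685.5 − 12) / (3685.5 + 1300 − 2 × 12) = 1300 × 3673.5 / 4961.5 ≈ 962.5 mm.
Far limit Df = s·(H − f)/(H − s) = 1300 × (3685.5 − 12) / (3685.5 − 1300) = 1300 × 3673.5 / 2385.5 ≈ 2001.9 mm.
Depth of field = Df − Dn = 2001.9 − 962.5 ≈ 1039.4 mm ≈ 1.04 m.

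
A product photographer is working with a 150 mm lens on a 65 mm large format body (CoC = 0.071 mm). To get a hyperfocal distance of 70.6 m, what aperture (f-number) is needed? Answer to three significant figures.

f/4.50

Rearrange H = f²/(N·c) + f for N: N = f² / ((H − f)·c).
N = 150² / ((70600 − 150) × 0.071) = 22500 / 5002 ≈ 4.50.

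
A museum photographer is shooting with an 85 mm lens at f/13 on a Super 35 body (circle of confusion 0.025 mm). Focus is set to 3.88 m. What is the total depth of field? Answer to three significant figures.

1.36 m

Hyperfocal distance H = f²/(N·c) + f = 85²/(13 × 0.025) + 85 = 7225/0.325 + 85 ≈ 22315.8 mm ≈ 22.32 m.
Near limit Dn = s·(H − f)/(H + s − 2f) = 3880 × (22315.8 − 85) / (22315.8 + 3880 − 2 × 85) = 3880 × 22230.8 / 26025.8 ≈ 3314.2 mm.
Far limit Df = s·(H − f)/(H − s) = 3880 × (22315.8 − 85) / (22315.8 − 3880) = 3880 × 22230.8 / 18435.8 ≈ 4678.7 mm.
Depth of field = Df − Dn = 4678.7 − 3314.2 ≈ 1364.5 mm ≈ 1.36 m.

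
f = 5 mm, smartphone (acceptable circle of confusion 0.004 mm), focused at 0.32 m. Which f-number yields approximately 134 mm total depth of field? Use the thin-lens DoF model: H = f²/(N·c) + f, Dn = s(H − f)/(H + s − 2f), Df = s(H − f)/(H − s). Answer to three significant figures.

Write h = H − f = f²/(N·c). The thin-lens limits are Dn = s·h/(h + (s−f)) and Df = s·h/(h − (s−f)), so DoF = Df − Dn = 2·s·(s−f)·h / (h² − (s−f)²).
That is a quadratic in h: DoF·h² − 2·s·(s−f)·h − DoF·(s−f)² = 0 ⇒ h = (s−f)·(s + √(s² + DoF²)) / DoF = 315 × (320 + √(320² + 134²)) / 134 = 315 × (320 + 346.924) / 134 ≈ 1567.8 mm.
Then N = f²/(c·h) = 5² / (0.004 × 1567.8) = 25 / 6.2711 ≈ 3.99.

f/3.99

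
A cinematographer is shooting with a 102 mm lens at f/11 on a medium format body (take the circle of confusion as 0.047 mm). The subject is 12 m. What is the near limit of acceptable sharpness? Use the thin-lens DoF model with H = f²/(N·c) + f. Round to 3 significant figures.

Hyperfocal distance H = f²/(N·c) + f = 102²/(11 × 0.047) + 102 = 10404/0.517 + 102 ≈ 20225.8 mm ≈ 20.23 m.
Near limit Dn = s·(H − f)/(H + s − 2f) = 12000 × (20225.8 − 102) / (20225.8 + 12000 − 2 × 102) = 12000 × 20123.8 / 32021.8 ≈ 7541.3 mm ≈ 7.54 m.

7.54 m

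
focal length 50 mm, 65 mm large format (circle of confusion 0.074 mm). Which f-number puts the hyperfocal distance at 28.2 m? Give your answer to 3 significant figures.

Rearrange H = f²/(N·c) + f for N: N = f² / ((H − f)·c).
N = 50² / ((28200 − 50) × 0.074) = 2500 / 2083 ≈ 1.20.

f/1.20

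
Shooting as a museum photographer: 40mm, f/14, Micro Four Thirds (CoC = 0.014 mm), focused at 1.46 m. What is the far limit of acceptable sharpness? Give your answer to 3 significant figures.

1.77 m

Hyperfocal distance H = f²/(N·c) + f = 40²/(14 × 0.014) + 40 = 1600/0.196 + 40 ≈ 8203.3 mm ≈ 8.203 m.
Far limit Df = s·(H − f)/(H − s) = 1460 × (8203.3 − 40) / (8203.3 − 1460) = 1460 × 8163.3 / 6743.3 ≈ 1767.4 mm ≈ 1.77 m.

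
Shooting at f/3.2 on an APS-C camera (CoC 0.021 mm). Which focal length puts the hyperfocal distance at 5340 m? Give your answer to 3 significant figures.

From H = f²/(N·c) + f, with f ≪ H: f ≈ √(H·N·c) = √(5340000 × 3.2 × 0.021) = √358848 ≈ 599.0 mm.
The +f correction barely moves this — solving exactly, f² + N·c·f − N·c·H = 0 ⇒ f = (−N·c + √((N·c)² + 4·N·c·H))/2 = (−0.0672 + √1435392)/2 ≈ 599.01 mm, so f ≈ 599 mm.

599 mm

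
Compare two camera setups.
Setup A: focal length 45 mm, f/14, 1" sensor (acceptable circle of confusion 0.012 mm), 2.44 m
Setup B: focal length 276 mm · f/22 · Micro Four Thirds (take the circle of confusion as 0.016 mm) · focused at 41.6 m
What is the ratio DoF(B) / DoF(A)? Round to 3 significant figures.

Setup A: H = 45²/(14×0.012) + 45 ≈ 12098.6 mm; DoF = Df − Dn = 3045.0 − 2035.5 ≈ 1009.5 mm.
Setup B: H = 276²/(22×0.016) + 276 ≈ 216685.1 mm; DoF = Df − Dn = 51419 − 34930 ≈ 16489 mm.
Ratio = 16489 / 1009.5 ≈ 16.3.

16.3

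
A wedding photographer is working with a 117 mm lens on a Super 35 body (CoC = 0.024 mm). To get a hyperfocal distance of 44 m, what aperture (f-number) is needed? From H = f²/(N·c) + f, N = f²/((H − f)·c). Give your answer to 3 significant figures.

f/13

Rearrange H = f²/(N·c) + f for N: N = f² / ((H − f)·c).
N = 117² / ((44000 − 117) × 0.024) = 13689 / 1053 ≈ 13.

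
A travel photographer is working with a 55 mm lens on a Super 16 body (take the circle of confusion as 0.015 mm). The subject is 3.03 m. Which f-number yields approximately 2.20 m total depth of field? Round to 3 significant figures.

Write h = H − f = f²/(N·c). The thin-lens limits are Dn = s·h/(h + (s−f)) and Df = s·h/(h − (s−f)), so DoF = Df − Dn = 2·s·(s−f)·h / (h² − (s−f)²).
That is a quadratic in h: DoF·h² − 2·s·(s−f)·h − DoF·(s−f)² = 0 ⇒ h = (s−f)·(s + √(s² + DoF²)) / DoF = 2975 × (3030 + √(3030² + 2200²)) / 2200 = 2975 × (3030 + 3744.45) / 2200 ≈ 9160.9 mm.
Then N = f²/(c·h) = 55² / (0.015 × 9160.9) = 3025 / 137.41 ≈ 22.

f/22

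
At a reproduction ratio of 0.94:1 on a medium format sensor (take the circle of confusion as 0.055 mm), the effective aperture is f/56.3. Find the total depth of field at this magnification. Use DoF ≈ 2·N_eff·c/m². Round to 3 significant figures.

7.01 mm

At magnification m, DoF ≈ 2·N_eff·c/m² = 2 × 56.3 × 0.055 / 0.94² = 6.193 / 0.8836 ≈ 7.01 mm.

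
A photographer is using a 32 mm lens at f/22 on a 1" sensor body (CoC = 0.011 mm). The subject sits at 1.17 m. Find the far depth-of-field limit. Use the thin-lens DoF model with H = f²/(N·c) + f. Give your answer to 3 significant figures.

Hyperfocal distance H = f²/(N·c) + f = 32²/(22 × 0.011) + 32 = 1024/0.242 + 32 ≈ 4263.4 mm ≈ 4.263 m.
Far limit Df = s·(H − f)/(H − s) = 1170 × (4263.4 − 32) / (4263.4 − 1170) = 1170 × 4231.4 / 3093.4 ≈ 1600.4 mm ≈ 1.60 m.

1.60 m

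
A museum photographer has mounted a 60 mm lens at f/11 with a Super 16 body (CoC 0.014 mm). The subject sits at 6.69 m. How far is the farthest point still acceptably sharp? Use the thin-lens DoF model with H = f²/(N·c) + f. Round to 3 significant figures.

Hyperfocal distance H = f²/(N·c) + f = 60²/(11 × 0.014) + 60 = 3600/0.154 + 60 ≈ 23436.6 mm ≈ 23.44 m.
Far limit Df = s·(H − f)/(H − s) = 6690 × (23436.6 − 60) / (23436.6 − 6690) = 6690 × 23376.6 / 16746.6 ≈ 9338.6 mm ≈ 9.34 m.

9.34 m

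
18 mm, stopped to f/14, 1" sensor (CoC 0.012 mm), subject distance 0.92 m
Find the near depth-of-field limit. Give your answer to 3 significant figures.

Hyperfocal distance H = f²/(N·c) + f = 18²/(14 × 0.012) + 18 = 324/0.168 + 18 ≈ 1946.6 mm ≈ 1.947 m.
Near limit Dn = s·(H − f)/(H + s − 2f) = 920 × (1946.6 − 18) / (1946.6 + 920 − 2 × 18) = 920 × 1928.6 / 2830.6 ≈ 626.83 mm ≈ 0.627 m.

0.627 m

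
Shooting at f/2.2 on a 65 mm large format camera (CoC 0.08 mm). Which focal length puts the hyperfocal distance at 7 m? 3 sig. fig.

35.0 mm

From H = f²/(N·c) + f, with f ≪ H: f ≈ √(H·N·c) = √(7000 × 2.2 × 0.08) = √1232.0 ≈ 35.10 mm.
Exact: f² + N·c·f − N·c·H = 0 ⇒ f = (−N·c + √((N·c)² + 4·N·c·H))/2 = (−0.176 + √4928.0)/2 ≈ 35.012 mm ≈ 35.0 mm.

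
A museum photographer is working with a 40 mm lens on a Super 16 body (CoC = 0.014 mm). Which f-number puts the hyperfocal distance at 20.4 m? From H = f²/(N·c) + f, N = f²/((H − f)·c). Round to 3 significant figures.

f/5.61

Rearrange H = f²/(N·c) + f for N: N = f² / ((H − f)·c).
N = 40² / ((20400 − 40) × 0.014) = 1600 / 285.0 ≈ 5.61.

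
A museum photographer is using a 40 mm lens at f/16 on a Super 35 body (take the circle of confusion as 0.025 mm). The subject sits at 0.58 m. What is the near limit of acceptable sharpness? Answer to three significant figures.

Hyperfocal distance H = f²/(N·c) + f = 40²/(16 × 0.025) + 40 = 1600/0.4 + 40 ≈ 4040.0 mm ≈ 4.040 m.
Near limit Dn = s·(H − f)/(H + s − 2f) = 580 × (4040.0 − 40) / (4040.0 + 580 − 2 × 40) = 580 × 4000.0 / 4540.0 ≈ 511.01 mm ≈ 0.511 m.

0.511 m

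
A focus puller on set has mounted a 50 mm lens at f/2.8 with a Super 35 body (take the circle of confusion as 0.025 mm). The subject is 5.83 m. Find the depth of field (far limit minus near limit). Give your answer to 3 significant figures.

Hyperfocal distance H = f²/(N·c) + f = 50²/(2.8 × 0.025) + 50 = 2500/0.07 + 50 ≈ 35764.3 mm ≈ 35.76 m.
Near limit Dn = s·(H − f)/(H + s − 2f) = 5830 × (35764.3 − 50) / (35764.3 + 5830 − 2 × 50) = 5830 × 35714.3 / 41494.3 ≈ 5017.9 mm.
Far limit Df = s·(H − f)/(H − s) = 5830 × (35764.3 − 50) / (35764.3 − 5830) = 5830 × 35714.3 / 29934.3 ≈ 6955.7 mm.
Depth of field = Df − Dn = 6955.7 − 5017.9 ≈ 1937.8 mm ≈ 1.94 m.

1.94 m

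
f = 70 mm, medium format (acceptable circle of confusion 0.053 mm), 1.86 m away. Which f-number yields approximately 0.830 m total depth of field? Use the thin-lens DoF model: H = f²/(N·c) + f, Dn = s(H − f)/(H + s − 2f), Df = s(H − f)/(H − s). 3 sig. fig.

Write h = H − f = f²/(N·c). The thin-lens limits are Dn = s·h/(h + (s−f)) and Df = s·h/(h − (s−f)), so DoF = Df − Dn = 2·s·(s−f)·h / (h² − (s−f)²).
That is a quadratic in h: DoF·h² − 2·s·(s−f)·h − DoF·(s−f)² = 0 ⇒ h = (s−f)·(s + √(s² + DoF²)) / DoF = 1790 × (1860 + √(1860² + 830²)) / 830 = 1790 × (1860 + 2036.79) / 830 ≈ 8403.9 mm.
Then N = f²/(c·h) = 70² / (0.053 × 8403.9) = 4900 / 445.41 ≈ 11.

f/11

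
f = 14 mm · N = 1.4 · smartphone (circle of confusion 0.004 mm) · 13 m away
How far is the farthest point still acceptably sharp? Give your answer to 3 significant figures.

20.7 m

Hyperfocal distance H = f²/(N·c) + f = 14²/(1.4 × 0.004) + 14 = 196/0.0056 + 14 ≈ 35014.0 mm ≈ 35.01 m.
Far limit Df = s·(H − f)/(H − s) = 13000 × (35014.0 − 14) / (35014.0 − 13000) = 13000 × 35000.0 / 22014.0 ≈ 20669 mm ≈ 20.7 m.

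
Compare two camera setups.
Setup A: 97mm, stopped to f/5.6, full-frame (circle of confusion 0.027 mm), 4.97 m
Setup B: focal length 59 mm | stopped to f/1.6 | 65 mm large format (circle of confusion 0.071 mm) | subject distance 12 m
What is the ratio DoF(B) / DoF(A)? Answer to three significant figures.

Setup A: H = 97²/(5.6×0.027) + 97 ≈ 62325.8 mm; DoF = Df − Dn = 5392.26 − 4609.07 ≈ 783.19 mm.
Setup B: H = 59²/(1.6×0.071) + 59 ≈ 30701.6 mm; DoF = Df − Dn = 19662 − 8635 ≈ 11027 mm.
Ratio = 11027 / 783.19 ≈ 14.1.

14.1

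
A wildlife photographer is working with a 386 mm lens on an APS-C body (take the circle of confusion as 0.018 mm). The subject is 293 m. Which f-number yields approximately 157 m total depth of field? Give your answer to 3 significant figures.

f/7.10

Write h = H − f = f²/(N·c). The thin-lens limits are Dn = s·h/(h + (s−f)) and Df = s·h/(h − (s−f)), so DoF = Df − Dn = 2·s·(s−f)·h / (h² − (s−f)²).
That is a quadratic in h: DoF·h² − 2·s·(s−f)·h − DoF·(s−f)² = 0 ⇒ h = (s−f)·(s + √(s² + DoF²)) / DoF = 292614 × (293000 + √(293000² + 157000²)) / 157000 = 292614 × (293000 + 332412) / 157000 ≈ 1165633 mm.
Then N = f²/(c·h) = 386² / (0.018 × 1165633) = 148996 / 20981 ≈ 7.10.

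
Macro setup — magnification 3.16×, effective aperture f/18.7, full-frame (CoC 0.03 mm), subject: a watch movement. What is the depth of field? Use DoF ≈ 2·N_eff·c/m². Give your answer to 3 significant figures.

0.112 mm

At magnification m, DoF ≈ 2·N_eff·c/m² = 2 × 18.7 × 0.03 / 3.16² = 1.122 / 9.986 ≈ 0.112 mm.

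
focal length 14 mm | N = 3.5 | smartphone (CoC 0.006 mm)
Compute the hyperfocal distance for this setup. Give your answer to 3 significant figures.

9.35 m

Hyperfocal distance H = f²/(N·c) + f = 14²/(3.5 × 0.006) + 14 = 196/0.021 + 14 ≈ 9347.3 mm ≈ 9.35 m.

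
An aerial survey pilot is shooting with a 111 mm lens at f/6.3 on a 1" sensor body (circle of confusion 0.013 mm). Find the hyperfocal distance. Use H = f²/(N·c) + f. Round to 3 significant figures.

151 m

Hyperfocal distance H = f²/(N·c) + f = 111²/(6.3 × 0.013) + 111 = 12321/0.0819 + 111 ≈ 150550.6 mm ≈ 151 m.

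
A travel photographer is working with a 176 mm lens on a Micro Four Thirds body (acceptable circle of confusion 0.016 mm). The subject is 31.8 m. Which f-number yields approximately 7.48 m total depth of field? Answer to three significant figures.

f/7.10

Write h = H − f = f²/(N·c). The thin-lens limits are Dn = s·h/(h + (s−f)) and Df = s·h/(h − (s−f)), so DoF = Df − Dn = 2·s·(s−f)·h / (h² − (s−f)²).
That is a quadratic in h: DoF·h² − 2·s·(s−f)·h − DoF·(s−f)² = 0 ⇒ h = (s−f)·(s + √(s² + DoF²)) / DoF = 31624 × (31800 + √(31800² + 7480²)) / 7480 = 31624 × (31800 + 32667.9) / 7480 ≈ 272558 mm.
Then N = f²/(c·h) = 176² / (0.016 × 272558) = 30976 / 4360.9 ≈ 7.10.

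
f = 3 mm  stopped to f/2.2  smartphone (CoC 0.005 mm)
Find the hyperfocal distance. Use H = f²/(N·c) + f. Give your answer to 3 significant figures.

Hyperfocal distance H = f²/(N·c) + f = 3²/(2.2 × 0.005) + 3 = 9/0.011 + 3 ≈ 821.2 mm ≈ 0.821 m.

0.821 m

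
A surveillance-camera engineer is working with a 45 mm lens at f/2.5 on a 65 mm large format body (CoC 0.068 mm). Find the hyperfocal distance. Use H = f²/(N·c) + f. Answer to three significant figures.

Hyperfocal distance H = f²/(N·c) + f = 45²/(2.5 × 0.068) + 45 = 2025/0.17 + 45 ≈ 11956.8 mm ≈ 12.0 m.

12.0 m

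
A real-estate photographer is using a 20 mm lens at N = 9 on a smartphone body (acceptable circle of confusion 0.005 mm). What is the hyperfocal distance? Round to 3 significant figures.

8.91 m

Hyperfocal distance H = f²/(N·c) + f = 20²/(9 × 0.005) + 20 = 400/0.045 + 20 ≈ 8908.9 mm ≈ 8.91 m.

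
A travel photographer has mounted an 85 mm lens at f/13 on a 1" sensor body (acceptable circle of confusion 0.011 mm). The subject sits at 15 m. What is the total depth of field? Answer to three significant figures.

Hyperfocal distance H = f²/(N·c) + f = 85²/(13 × 0.011) + 85 = 7225/0.143 + 85 ≈ 50609.5 mm ≈ 50.61 m.
Near limit Dn = s·(H − f)/(H + s − 2f) = 15000 × (50609.5 − 85) / (50609.5 + 15000 − 2 × 85) = 15000 × 50524.5 / 65439.5 ≈ 11581.2 mm.
Far limit Df = s·(H − f)/(H − s) = 15000 × (50609.5 − 85) / (50609.5 − 15000) = 15000 × 50524.5 / 35609.5 ≈ 21282.7 mm.
Depth of field = Df − Dn = 21282.7 − 11581.2 ≈ 9701.5 mm ≈ 9.70 m.

9.70 m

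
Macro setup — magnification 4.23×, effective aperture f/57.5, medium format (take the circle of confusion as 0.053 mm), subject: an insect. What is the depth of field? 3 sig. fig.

0.341 mm

At magnification m, DoF ≈ 2·N_eff·c/m² = 2 × 57.5 × 0.053 / 4.23² = 6.095 / 17.89 ≈ 0.341 mm.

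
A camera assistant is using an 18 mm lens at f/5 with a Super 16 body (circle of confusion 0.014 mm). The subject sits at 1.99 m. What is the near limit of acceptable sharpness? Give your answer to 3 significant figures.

Hyperfocal distance H = f²/(N·c) + f = 18²/(5 × 0.014) + 18 = 324/0.07 + 18 ≈ 4646.6 mm ≈ 4.647 m.
Near limit Dn = s·(H − f)/(H + s − 2f) = 1990 × (4646.6 − 18) / (4646.6 + 1990 − 2 × 18) = 1990 × 4628.6 / 6600.6 ≈ 1395.5 mm ≈ 1.40 m.

1.40 m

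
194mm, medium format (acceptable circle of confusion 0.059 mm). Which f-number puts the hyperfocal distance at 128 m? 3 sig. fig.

Rearrange H = f²/(N·c) + f for N: N = f² / ((H − f)·c).
N = 194² / ((128000 − 194) × 0.059) = 37636 / 7541 ≈ 4.99.

f/4.99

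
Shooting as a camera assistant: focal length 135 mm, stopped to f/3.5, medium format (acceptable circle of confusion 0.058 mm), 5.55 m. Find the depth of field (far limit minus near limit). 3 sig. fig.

Hyperfocal distance H = f²/(N·c) + f = 135²/(3.5 × 0.058) + 135 = 18225/0.203 + 135 ≈ 89913.3 mm ≈ 89.91 m.
Near limit Dn = s·(H − f)/(H + s − 2f) = 5550 × (89913.3 − 135) / (89913.3 + 5550 − 2 × 135) = 5550 × 89778.3 / 95193.3 ≈ 5234.29 mm.
Far limit Df = s·(H − f)/(H − s) = 5550 × (89913.3 − 135) / (89913.3 − 5550) = 5550 × 89778.3 / 84363.3 ≈ 5906.24 mm.
Depth of field = Df − Dn = 5906.24 − 5234.29 ≈ 671.95 mm ≈ 0.672 m.

0.672 m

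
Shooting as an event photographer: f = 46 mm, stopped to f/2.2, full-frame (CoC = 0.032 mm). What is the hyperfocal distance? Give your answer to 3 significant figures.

30.1 m

Hyperfocal distance H = f²/(N·c) + f = 46²/(2.2 × 0.032) + 46 = 2116/0.0704 + 46 ≈ 30102.8 mm ≈ 30.1 m.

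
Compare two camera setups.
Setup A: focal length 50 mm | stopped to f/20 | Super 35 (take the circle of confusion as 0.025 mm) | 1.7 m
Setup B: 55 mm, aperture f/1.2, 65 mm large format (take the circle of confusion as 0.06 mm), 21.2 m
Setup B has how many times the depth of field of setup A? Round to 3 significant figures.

Setup A: H = 50²/(20×0.025) + 50 ≈ 5050.0 mm; DoF = Df − Dn = 2537.3 − 1278.2 ≈ 1259.1 mm.
Setup B: H = 55²/(1.2×0.06) + 55 ≈ 42068.9 mm; DoF = Df − Dn = 42680 − 14102 ≈ 28578 mm.
Ratio = 28578 / 1259.1 ≈ 22.7.

22.7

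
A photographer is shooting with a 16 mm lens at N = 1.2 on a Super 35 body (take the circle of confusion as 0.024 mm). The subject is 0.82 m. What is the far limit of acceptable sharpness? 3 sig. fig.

0.902 m

Hyperfocal distance H = f²/(N·c) + f = 16²/(1.2 × 0.024) + 16 = 256/0.0288 + 16 ≈ 8904.9 mm ≈ 8.905 m.
Far limit Df = s·(H − f)/(H − s) = 820 × (8904.9 − 16) / (8904.9 − 820) = 820 × 8888.9 / 8084.9 ≈ 901.54 mm ≈ 0.902 m.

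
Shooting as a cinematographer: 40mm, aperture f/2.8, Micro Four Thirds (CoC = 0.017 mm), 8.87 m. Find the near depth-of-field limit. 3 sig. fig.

Hyperfocal distance H = f²/(N·c) + f = 40²/(2.8 × 0.017) + 40 = 1600/0.0476 + 40 ≈ 33653.4 mm ≈ 33.65 m.
Near limit Dn = s·(H − f)/(H + s − 2f) = 8870 × (33653.4 − 40) / (33653.4 + 8870 − 2 × 40) = 8870 × 33613.4 / 42443.4 ≈ 7024.7 mm ≈ 7.02 m.

7.02 m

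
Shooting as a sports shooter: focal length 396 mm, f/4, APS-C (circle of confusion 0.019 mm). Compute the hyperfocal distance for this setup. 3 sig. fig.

Hyperfocal distance H = f²/(N·c) + f = 396²/(4 × 0.019) + 396 = 156816/0.076 + 396 ≈ 2063764.4 mm ≈ 2060 m.

2060 m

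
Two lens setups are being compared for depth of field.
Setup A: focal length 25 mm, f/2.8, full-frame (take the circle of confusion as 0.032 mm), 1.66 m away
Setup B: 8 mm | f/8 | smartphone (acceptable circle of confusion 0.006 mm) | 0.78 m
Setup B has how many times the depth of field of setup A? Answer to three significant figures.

1.65

Setup A: H = 25²/(2.8×0.032) + 25 ≈ 7000.4 mm; DoF = Df − Dn = 2168.22 − 1344.79 ≈ 823.43 mm.
Setup B: H = 8²/(8×0.006) + 8 ≈ 1341.3 mm; DoF = Df − Dn = 1852.7 − 494.0 ≈ 1358.7 mm.
Ratio = 1358.7 / 823.43 ≈ 1.65.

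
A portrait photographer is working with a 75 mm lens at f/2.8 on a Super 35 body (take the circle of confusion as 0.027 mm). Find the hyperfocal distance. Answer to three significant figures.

74.5 m

Hyperfocal distance H = f²/(N·c) + f = 75²/(2.8 × 0.027) + 75 = 5625/0.0756 + 75 ≈ 74479.8 mm ≈ 74.5 m.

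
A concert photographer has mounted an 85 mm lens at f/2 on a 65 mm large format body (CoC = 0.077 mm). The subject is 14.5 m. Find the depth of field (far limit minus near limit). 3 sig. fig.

9.84 m

Hyperfocal distance H = f²/(N·c) + f = 85²/(2 × 0.077) + 85 = 7225/0.154 + 85 ≈ 47000.6 mm ≈ 47.00 m.
Near limit Dn = s·(H − f)/(H + s − 2f) = 14500 × (47000.6 − 85) / (47000.6 + 14500 − 2 × 85) = 14500 × 46915.6 / 61330.6 ≈ 11092.0 mm.
Far limit Df = s·(H − f)/(H − s) = 14500 × (47000.6 − 85) / (47000.6 − 14500) = 14500 × 46915.6 / 32500.6 ≈ 20931.2 mm.
Depth of field = Df − Dn = 20931.2 − 11092.0 ≈ 9839.2 mm ≈ 9.84 m.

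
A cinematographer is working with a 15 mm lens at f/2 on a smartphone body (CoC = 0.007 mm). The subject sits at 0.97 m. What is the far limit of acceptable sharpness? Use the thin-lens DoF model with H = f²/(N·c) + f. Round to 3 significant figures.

1.03 m

Hyperfocal distance H = f²/(N·c) + f = 15²/(2 × 0.007) + 15 = 225/0.014 + 15 ≈ 16086.4 mm ≈ 16.09 m.
Far limit Df = s·(H − f)/(H − s) = 970 × (16086.4 − 15) / (16086.4 − 970) = 970 × 16071.4 / 15116.4 ≈ 1031.3 mm ≈ 1.03 m.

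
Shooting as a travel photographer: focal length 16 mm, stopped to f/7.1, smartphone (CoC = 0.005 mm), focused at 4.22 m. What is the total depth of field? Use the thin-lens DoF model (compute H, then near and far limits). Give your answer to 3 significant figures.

Hyperfocal distance H = f²/(N·c) + f = 16²/(7.1 × 0.005) + 16 = 256/0.0355 + 16 ≈ 7227.3 mm ≈ 7.227 m.
Near limit Dn = s·(H − f)/(H + s − 2f) = 4220 × (7227.3 − 16) / (7227.3 + 4220 − 2 × 16) = 4220 × 7211.3 / 11415.3 ≈ 2665.9 mm.
Far limit Df = s·(H − f)/(H − s) = 4220 × (7227.3 − 16) / (7227.3 − 4220) = 4220 × 7211.3 / 3007.3 ≈ 10119.3 mm.
Depth of field = Df − Dn = 10119.3 − 2665.9 ≈ 7453.4 mm ≈ 7.45 m.

7.45 m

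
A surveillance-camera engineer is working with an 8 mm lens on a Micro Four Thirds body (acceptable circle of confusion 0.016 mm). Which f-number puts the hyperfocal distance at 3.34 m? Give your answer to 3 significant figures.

Rearrange H = f²/(N·c) + f for N: N = f² / ((H − f)·c).
N = 8² / ((3340 − 8) × 0.016) = 64 / 53.31 ≈ 1.20.

f/1.20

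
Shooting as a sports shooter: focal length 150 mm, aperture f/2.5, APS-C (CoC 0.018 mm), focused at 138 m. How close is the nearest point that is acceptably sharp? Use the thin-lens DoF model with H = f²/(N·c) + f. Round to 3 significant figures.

Hyperfocal distance H = f²/(N·c) + f = 150²/(2.5 × 0.018) + 150 = 22500/0.045 + 150 ≈ 500150.0 mm ≈ 500.1 m.
Near limit Dn = s·(H − f)/(H + s − 2f) = 138000 × (500150.0 − 150) / (500150.0 + 138000 − 2 × 150) = 138000 × 500000.0 / 637850.0 ≈ 108176 mm ≈ 108 m.

108 m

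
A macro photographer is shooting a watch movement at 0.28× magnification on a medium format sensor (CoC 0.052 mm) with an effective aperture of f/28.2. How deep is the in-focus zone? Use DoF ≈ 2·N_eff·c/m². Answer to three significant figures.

37.4 mm

At magnification m, DoF ≈ 2·N_eff·c/m² = 2 × 28.2 × 0.052 / 0.28² = 2.933 / 0.0784 ≈ 37.4 mm.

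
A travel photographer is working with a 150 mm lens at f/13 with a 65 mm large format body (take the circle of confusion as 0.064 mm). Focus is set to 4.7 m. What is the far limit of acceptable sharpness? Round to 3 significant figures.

5.65 m

Hyperfocal distance H = f²/(N·c) + f = 150²/(13 × 0.064) + 150 = 22500/0.832 + 150 ≈ 27193.3 mm ≈ 27.19 m.
Far limit Df = s·(H − f)/(H − s) = 4700 × (27193.3 − 150) / (27193.3 − 4700) = 4700 × 27043.3 / 22493.3 ≈ 5650.7 mm ≈ 5.65 m.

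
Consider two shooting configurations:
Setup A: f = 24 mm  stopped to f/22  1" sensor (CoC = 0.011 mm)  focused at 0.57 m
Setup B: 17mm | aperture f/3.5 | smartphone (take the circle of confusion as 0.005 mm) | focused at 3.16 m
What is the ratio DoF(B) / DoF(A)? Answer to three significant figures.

Setup A: H = 24²/(22×0.011) + 24 ≈ 2404.2 mm; DoF = Df − Dn = 739.68 − 463.64 ≈ 276.04 mm.
Setup B: H = 17²/(3.5×0.005) + 17 ≈ 16531.3 mm; DoF = Df − Dn = 3902.8 − 2654.7 ≈ 1248.1 mm.
Ratio = 1248.1 / 276.04 ≈ 4.52.

4.52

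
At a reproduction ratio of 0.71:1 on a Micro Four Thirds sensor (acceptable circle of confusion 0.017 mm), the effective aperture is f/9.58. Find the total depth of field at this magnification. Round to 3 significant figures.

At magnification m, DoF ≈ 2·N_eff·c/m² = 2 × 9.58 × 0.017 / 0.71² = 0.3257 / 0.5041 ≈ 0.646 mm.

0.646 mm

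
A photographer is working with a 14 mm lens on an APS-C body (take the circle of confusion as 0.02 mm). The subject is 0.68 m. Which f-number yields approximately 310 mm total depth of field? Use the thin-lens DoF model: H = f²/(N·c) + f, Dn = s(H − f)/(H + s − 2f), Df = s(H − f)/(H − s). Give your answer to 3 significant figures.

Write h = H − f = f²/(N·c). The thin-lens limits are Dn = s·h/(h + (s−f)) and Df = s·h/(h − (s−f)), so DoF = Df − Dn = 2·s·(s−f)·h / (h² − (s−f)²).
That is a quadratic in h: DoF·h² − 2·s·(s−f)·h − DoF·(s−f)² = 0 ⇒ h = (s−f)·(s + √(s² + DoF²)) / DoF = 666 × (680 + √(680² + 310²)) / 310 = 666 × (680 + 747.329) / 310 ≈ 3066.5 mm.
Then N = f²/(c·h) = 14² / (0.02 × 3066.5) = 196 / 61.329 ≈ 3.20.

f/3.20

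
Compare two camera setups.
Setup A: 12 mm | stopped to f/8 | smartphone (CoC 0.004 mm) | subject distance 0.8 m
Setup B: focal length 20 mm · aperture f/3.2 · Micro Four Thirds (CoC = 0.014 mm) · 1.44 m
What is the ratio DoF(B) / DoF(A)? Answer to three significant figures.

Setup A: H = 12²/(8×0.004) + 12 ≈ 4512.0 mm; DoF = Df − Dn = 969.83 − 680.79 ≈ 289.04 mm.
Setup B: H = 20²/(3.2×0.014) + 20 ≈ 8948.6 mm; DoF = Df − Dn = 1712.33 − 1242.41 ≈ 469.92 mm.
Ratio = 469.92 / 289.04 ≈ 1.63.

1.63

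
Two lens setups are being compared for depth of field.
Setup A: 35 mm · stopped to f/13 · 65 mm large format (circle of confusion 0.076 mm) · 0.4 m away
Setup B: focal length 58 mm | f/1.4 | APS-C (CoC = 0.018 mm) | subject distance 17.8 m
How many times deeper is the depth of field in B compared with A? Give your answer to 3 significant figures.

Setup A: H = 35²/(13×0.076) + 35 ≈ 1274.9 mm; DoF = Df − Dn = 566.88 − 309.03 ≈ 257.85 mm.
Setup B: H = 58²/(1.4×0.018) + 58 ≈ 133550.1 mm; DoF = Df − Dn = 20528.4 − 15711.8 ≈ 4816.6 mm.
Ratio = 4816.6 / 257.85 ≈ 18.7.

18.7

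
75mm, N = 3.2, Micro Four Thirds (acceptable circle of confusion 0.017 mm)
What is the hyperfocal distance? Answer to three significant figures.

Hyperfocal distance H = f²/(N·c) + f = 75²/(3.2 × 0.017) + 75 = 5625/0.0544 + 75 ≈ 103475.7 mm ≈ 103 m.

103 m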